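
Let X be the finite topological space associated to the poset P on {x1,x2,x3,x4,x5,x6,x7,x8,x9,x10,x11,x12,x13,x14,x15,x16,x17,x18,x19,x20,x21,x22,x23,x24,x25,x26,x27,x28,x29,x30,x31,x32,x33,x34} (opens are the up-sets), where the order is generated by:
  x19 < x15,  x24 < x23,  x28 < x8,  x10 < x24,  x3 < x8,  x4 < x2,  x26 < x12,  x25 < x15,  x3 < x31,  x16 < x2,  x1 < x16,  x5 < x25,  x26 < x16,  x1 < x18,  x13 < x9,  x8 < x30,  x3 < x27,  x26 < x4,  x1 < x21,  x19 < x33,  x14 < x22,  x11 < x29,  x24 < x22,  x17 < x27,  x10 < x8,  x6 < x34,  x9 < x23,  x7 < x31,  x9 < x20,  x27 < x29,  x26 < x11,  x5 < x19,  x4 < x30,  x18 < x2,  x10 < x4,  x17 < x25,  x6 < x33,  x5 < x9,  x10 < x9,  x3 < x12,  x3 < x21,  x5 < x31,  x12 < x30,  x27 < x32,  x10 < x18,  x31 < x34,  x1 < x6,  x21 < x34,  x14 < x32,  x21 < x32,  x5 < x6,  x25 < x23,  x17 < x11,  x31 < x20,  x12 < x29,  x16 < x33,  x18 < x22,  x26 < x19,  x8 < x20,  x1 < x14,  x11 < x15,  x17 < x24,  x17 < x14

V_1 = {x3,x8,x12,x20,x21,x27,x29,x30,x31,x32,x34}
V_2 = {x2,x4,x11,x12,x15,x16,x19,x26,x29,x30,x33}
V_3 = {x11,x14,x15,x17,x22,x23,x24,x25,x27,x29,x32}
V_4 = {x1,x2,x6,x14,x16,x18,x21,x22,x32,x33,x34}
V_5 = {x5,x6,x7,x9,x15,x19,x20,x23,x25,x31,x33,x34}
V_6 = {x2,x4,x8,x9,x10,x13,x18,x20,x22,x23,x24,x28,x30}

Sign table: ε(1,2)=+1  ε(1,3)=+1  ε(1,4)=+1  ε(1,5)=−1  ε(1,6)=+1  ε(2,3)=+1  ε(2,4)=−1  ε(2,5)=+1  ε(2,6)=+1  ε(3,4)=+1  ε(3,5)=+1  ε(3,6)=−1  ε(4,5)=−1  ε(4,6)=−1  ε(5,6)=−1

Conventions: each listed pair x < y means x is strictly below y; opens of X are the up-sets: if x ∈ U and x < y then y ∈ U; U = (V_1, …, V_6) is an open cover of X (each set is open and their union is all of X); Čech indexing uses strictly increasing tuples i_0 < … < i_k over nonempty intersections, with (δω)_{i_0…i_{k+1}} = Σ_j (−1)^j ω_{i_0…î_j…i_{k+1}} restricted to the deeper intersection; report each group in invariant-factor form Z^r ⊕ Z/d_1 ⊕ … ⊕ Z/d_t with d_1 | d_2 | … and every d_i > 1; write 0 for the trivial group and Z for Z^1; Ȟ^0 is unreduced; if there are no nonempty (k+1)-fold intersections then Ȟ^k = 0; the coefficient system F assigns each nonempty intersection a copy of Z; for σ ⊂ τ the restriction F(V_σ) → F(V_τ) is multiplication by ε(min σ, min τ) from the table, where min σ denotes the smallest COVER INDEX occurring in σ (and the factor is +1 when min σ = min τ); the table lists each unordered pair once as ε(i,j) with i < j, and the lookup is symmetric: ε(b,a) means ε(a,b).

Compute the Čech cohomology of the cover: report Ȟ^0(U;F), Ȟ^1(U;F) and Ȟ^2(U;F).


intersection data:
  V12={x12,x29,x30} V13={x27,x29,x32} V14={x21,x32,x34} V15={x20,x31,x34} V16={x8,x20,x30} V23={x11,x15,x29} V24={x2,x16,x33} V25={x15,x19,x33} V26={x2,x4,x30} V34={x14,x22,x32} V35={x15,x23,x25} V36={x22,x23,x24} V45={x6,x33,x34} V46={x2,x18,x22} V56={x9,x20,x23}
  V123={x29} V126={x30} V134={x32} V145={x34} V156={x20} V235={x15} V245={x33} V246={x2} V346={x22} V356={x23}
C dims 6,15,10; δ0: rk 6, SNF 1^5·2; δ1: rk 9, SNF 1^9
Ȟ^0 = (6 − 6) − 0 = 0, so Ȟ^0 ≅ 0
Ȟ^1 = (15 − 9) − 6 = 0 plus torsion [2], so Ȟ^1 ≅ Z/2
Ȟ^2 = (10 − 0) − 9 = 1, so Ȟ^2 ≅ Z

Ȟ^0 ≅ 0; Ȟ^1 ≅ Z/2; Ȟ^2 ≅ Z


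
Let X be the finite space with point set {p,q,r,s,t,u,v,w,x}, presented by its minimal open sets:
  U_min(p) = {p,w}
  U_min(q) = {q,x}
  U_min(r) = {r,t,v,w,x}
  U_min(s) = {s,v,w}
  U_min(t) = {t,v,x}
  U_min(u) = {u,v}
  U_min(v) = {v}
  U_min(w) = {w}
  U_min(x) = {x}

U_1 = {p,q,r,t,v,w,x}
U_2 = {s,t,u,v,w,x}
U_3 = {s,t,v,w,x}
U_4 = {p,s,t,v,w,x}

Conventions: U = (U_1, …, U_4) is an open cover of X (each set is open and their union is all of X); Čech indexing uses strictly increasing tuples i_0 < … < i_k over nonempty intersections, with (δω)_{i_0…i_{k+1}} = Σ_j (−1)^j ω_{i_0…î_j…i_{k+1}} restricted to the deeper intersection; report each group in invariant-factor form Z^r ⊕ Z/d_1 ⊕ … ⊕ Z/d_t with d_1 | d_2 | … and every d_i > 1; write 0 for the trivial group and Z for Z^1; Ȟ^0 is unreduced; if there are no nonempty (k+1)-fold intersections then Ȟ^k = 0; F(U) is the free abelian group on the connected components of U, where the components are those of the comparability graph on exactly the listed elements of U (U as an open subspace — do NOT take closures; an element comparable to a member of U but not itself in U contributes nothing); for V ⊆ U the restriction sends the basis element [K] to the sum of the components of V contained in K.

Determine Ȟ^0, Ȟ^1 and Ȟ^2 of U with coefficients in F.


intersection data:
  U12={t,v,w,x} U13={t,v,w,x} U14={p,t,v,w,x} U23={s,t,v,w,x} U24={s,t,v,w,x} U34={s,t,v,w,x}
  U123={t,v,w,x} U124={t,v,w,x} U134={t,v,w,x} U234={s,t,v,w,x}
  U1234={t,v,w,x}
components per intersection:
  U1: {p,q,r,t,v,w,x}
  U2: {s,t,u,v,w,x}
  U3: {s,t,v,w,x}
  U4: {p,s,t,v,w,x}
  U12: {t,v,x} {w}
  U13: {t,v,x} {w}
  U14: {p,w} {t,v,x}
  U23: {s,t,v,w,x}
  U24: {s,t,v,w,x}
  U34: {s,t,v,w,x}
  U123: {t,v,x} {w}
  U124: {t,v,x} {w}
  U134: {t,v,x} {w}
  U234: {s,t,v,w,x}
  U1234: {t,v,x} {w}
C dims 4,9,7,2; δ0: rk 3, SNF 1^3; δ1: rk 5, SNF 1^5; δ2: rk 2, SNF 1^2
Ȟ^0 = (4 − 3) − 0 = 1, so Ȟ^0 ≅ Z
Ȟ^1 = (9 − 5) − 3 = 1, so Ȟ^1 ≅ Z
Ȟ^2 = (7 − 2) − 5 = 0, so Ȟ^2 ≅ 0

Ȟ^0 = Z; Ȟ^1 = Z; Ȟ^2 = 0


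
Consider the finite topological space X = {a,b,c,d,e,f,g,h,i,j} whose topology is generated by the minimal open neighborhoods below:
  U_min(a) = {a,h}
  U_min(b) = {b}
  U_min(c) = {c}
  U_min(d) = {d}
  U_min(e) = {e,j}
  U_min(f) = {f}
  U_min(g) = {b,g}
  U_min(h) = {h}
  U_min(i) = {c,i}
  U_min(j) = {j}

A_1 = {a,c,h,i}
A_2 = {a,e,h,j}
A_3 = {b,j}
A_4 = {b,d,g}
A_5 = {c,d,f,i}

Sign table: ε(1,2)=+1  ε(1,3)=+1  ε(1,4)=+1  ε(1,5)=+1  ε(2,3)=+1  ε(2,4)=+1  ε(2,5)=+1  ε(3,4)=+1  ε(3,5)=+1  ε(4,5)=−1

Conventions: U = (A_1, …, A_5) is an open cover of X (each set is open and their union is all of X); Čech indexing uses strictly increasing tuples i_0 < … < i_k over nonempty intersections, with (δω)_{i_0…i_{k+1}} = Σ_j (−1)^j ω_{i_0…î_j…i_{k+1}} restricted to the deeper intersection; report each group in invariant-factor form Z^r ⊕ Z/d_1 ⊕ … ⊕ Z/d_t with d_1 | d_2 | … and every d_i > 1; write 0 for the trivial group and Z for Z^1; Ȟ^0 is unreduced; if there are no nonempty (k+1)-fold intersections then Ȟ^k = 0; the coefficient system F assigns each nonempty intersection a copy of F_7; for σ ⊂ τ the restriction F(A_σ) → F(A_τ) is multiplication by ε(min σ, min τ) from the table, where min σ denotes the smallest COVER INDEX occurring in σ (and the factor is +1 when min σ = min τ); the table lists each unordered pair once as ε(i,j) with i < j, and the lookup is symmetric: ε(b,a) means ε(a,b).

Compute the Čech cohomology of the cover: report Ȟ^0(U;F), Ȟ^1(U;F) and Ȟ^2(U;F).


Ȟ^0 ≅ 0,  Ȟ^1 ≅ 0,  Ȟ^2 ≅ 0

cover nerve:
  A12={a,h} A15={c,i} A23={j} A34={b} A45={d}
C dims 5,5; δ0: rk_F7 5
Ȟ^0: (5−5)−0=0 ⇒ 0
Ȟ^1: (5−0)−5=0 ⇒ 0
Ȟ^2: (0−0)−0=0 ⇒ 0


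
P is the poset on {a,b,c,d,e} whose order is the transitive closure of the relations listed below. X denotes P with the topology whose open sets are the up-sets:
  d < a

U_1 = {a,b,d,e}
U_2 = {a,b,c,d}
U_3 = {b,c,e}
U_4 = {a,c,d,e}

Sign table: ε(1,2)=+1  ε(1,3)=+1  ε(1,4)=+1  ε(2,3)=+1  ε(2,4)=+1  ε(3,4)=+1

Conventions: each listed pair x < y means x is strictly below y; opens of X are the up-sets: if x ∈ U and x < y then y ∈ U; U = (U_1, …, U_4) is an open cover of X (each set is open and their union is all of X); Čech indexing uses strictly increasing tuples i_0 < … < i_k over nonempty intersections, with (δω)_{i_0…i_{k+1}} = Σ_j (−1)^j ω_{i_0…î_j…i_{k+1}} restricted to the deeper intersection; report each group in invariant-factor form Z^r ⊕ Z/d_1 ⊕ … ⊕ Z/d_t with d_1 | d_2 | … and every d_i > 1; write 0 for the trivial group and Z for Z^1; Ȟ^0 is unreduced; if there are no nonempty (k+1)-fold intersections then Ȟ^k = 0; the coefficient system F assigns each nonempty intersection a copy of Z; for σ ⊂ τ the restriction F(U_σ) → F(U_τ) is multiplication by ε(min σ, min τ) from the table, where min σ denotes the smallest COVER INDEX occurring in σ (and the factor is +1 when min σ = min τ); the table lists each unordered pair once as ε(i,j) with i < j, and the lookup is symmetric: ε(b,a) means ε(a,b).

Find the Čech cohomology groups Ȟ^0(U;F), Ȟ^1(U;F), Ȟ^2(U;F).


nonempty overlaps:
  U12={a,b,d} U13={b,e} U14={a,d,e} U23={b,c} U24={a,c,d} U34={c,e}
  U123={b} U124={a,d} U134={e} U234={c}
C dims 4,6,4; δ0: rk 3, SNF 1^3; δ1: rk 3, SNF 1^3
degree 0: 4−3−0 = 1 → Ȟ^0 ≅ Z
degree 1: 6−3−3 = 0 → Ȟ^1 ≅ 0
degree 2: 4−0−3 = 1 → Ȟ^2 ≅ Z

Ȟ^0 = Z, Ȟ^1 = 0 and Ȟ^2 = Z


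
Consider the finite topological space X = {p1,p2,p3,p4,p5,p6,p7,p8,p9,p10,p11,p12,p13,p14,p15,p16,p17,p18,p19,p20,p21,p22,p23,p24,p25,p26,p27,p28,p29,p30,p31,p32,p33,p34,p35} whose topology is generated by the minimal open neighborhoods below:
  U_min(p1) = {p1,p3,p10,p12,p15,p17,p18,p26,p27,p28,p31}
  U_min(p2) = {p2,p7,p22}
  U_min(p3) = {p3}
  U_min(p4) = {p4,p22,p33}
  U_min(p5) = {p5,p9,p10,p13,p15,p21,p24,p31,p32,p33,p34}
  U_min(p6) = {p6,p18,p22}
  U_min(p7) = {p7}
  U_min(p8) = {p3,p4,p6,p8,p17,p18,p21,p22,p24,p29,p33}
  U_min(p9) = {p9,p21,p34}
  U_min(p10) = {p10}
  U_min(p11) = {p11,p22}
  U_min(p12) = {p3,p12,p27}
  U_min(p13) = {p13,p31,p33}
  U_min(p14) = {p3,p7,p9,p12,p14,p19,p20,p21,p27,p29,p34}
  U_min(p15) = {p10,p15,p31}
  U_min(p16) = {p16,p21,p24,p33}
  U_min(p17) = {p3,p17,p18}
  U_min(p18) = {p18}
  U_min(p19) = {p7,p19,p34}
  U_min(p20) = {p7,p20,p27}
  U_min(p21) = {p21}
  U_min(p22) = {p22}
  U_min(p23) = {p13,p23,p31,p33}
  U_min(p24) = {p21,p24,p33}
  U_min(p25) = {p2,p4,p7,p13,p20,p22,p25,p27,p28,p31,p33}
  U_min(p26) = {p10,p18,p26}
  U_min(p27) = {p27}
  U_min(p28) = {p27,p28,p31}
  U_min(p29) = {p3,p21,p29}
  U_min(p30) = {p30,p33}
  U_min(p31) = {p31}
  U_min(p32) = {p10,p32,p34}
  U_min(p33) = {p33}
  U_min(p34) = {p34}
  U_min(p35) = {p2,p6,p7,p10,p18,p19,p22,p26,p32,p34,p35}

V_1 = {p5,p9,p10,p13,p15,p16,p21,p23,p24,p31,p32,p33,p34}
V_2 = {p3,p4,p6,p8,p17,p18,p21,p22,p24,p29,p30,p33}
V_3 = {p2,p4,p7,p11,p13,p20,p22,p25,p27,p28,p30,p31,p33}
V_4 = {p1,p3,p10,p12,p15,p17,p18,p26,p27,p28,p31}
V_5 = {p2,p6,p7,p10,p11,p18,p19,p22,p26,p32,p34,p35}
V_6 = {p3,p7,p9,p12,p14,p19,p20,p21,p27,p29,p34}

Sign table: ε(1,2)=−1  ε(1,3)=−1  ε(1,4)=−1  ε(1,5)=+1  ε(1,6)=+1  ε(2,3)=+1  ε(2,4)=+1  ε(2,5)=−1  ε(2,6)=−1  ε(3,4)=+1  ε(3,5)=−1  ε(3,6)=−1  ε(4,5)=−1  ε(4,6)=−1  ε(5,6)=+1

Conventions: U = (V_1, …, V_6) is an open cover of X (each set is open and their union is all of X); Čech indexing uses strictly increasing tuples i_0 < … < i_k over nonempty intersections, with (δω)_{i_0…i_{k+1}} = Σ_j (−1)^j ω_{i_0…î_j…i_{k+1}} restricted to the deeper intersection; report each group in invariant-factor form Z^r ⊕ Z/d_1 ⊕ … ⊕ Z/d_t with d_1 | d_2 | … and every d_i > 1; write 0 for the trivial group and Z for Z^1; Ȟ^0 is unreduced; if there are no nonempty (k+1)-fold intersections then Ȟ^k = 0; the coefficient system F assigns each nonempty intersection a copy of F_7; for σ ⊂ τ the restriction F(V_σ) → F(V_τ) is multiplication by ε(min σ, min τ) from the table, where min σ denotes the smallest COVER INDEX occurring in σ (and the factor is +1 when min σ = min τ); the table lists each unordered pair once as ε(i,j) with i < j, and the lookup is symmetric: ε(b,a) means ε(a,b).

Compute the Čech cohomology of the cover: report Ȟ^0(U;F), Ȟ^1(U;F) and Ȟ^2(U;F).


Ȟ^0 = Z/7, Ȟ^1 = 0 and Ȟ^2 = 0

nerve of the cover:
  V12={p21,p24,p33} V13={p13,p31,p33} V14={p10,p15,p31} V15={p10,p32,p34} V16={p9,p21,p34} V23={p4,p22,p30,p33} V24={p3,p17,p18} V25={p6,p18,p22} V26={p3,p21,p29} V34={p27,p28,p31} V35={p2,p7,p11,p22} V36={p7,p20,p27} V45={p10,p18,p26} V46={p3,p12,p27} V56={p7,p19,p34}
  V123={p33} V126={p21} V134={p31} V145={p10} V156={p34} V235={p22} V245={p18} V246={p3} V346={p27} V356={p7}
C dims 6,15,10; δ0: rk_F7 5; δ1: rk_F7 10
Ȟ^0 = (6 − 5) − 0 = 1, so Ȟ^0 ≅ Z/7
Ȟ^1 = (15 − 10) − 5 = 0, so Ȟ^1 ≅ 0
Ȟ^2 = (10 − 0) − 10 = 0, so Ȟ^2 ≅ 0


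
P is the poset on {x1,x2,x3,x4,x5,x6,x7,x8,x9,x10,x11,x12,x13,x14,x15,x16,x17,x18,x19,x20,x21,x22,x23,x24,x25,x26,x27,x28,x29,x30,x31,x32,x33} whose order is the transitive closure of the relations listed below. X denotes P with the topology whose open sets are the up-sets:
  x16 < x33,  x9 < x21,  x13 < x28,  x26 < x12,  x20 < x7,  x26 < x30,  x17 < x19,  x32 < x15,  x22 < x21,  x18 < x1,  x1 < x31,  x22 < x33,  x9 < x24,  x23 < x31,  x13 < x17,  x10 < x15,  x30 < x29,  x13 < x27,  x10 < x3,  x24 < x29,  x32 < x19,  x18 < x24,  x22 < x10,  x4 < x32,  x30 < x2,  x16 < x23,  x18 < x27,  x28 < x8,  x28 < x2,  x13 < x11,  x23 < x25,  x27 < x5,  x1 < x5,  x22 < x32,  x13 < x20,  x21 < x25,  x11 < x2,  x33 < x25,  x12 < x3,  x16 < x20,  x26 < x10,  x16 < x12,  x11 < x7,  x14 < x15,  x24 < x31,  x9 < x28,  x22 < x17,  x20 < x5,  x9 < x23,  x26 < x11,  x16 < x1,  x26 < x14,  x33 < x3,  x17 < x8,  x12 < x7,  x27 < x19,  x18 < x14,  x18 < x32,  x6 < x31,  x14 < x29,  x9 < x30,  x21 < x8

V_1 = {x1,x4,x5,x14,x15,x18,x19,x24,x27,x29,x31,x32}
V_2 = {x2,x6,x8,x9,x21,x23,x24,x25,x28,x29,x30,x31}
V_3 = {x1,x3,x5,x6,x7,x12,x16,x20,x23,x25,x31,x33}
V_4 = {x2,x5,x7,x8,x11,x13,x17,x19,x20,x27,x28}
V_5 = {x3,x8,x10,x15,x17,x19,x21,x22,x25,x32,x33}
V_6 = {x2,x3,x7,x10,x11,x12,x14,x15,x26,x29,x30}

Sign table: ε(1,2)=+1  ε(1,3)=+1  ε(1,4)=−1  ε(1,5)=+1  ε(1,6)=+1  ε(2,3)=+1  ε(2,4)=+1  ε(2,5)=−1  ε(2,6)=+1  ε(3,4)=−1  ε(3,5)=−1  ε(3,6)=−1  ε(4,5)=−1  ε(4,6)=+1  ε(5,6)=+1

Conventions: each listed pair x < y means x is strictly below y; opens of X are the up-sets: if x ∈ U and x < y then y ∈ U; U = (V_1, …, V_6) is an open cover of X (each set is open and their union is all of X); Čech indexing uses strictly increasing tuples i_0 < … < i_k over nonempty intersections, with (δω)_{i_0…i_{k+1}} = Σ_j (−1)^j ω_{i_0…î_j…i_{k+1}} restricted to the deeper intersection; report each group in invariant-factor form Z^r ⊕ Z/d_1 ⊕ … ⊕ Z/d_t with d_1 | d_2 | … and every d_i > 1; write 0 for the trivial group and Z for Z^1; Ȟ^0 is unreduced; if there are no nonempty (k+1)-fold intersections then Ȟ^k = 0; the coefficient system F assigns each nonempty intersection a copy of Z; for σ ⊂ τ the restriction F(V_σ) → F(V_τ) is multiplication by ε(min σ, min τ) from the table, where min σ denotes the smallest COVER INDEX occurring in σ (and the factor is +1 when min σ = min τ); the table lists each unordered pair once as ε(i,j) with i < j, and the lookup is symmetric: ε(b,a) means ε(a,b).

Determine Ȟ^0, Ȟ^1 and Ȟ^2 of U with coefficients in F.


Ȟ^0(U;F) ≅ 0, Ȟ^1(U;F) ≅ Z/2 and Ȟ^2(U;F) ≅ Z

nerve simplices:
  V12={x24,x29,x31} V13={x1,x5,x31} V14={x5,x19,x27} V15={x15,x19,x32} V16={x14,x15,x29} V23={x6,x23,x25,x31} V24={x2,x8,x28} V25={x8,x21,x25} V26={x2,x29,x30} V34={x5,x7,x20} V35={x3,x25,x33} V36={x3,x7,x12} V45={x8,x17,x19} V46={x2,x7,x11} V56={x3,x10,x15}
  V123={x31} V126={x29} V134={x5} V145={x19} V156={x15} V235={x25} V245={x8} V246={x2} V346={x7} V356={x3}
C dims 6,15,10; δ0: rk 6, SNF 1^5·2; δ1: rk 9, SNF 1^9
degree 0: 6−6−0 = 0 → Ȟ^0 ≅ 0
degree 1: 15−9−6 = 0 plus torsion [2] → Ȟ^1 ≅ Z/2
degree 2: 10−0−9 = 1 → Ȟ^2 ≅ Z


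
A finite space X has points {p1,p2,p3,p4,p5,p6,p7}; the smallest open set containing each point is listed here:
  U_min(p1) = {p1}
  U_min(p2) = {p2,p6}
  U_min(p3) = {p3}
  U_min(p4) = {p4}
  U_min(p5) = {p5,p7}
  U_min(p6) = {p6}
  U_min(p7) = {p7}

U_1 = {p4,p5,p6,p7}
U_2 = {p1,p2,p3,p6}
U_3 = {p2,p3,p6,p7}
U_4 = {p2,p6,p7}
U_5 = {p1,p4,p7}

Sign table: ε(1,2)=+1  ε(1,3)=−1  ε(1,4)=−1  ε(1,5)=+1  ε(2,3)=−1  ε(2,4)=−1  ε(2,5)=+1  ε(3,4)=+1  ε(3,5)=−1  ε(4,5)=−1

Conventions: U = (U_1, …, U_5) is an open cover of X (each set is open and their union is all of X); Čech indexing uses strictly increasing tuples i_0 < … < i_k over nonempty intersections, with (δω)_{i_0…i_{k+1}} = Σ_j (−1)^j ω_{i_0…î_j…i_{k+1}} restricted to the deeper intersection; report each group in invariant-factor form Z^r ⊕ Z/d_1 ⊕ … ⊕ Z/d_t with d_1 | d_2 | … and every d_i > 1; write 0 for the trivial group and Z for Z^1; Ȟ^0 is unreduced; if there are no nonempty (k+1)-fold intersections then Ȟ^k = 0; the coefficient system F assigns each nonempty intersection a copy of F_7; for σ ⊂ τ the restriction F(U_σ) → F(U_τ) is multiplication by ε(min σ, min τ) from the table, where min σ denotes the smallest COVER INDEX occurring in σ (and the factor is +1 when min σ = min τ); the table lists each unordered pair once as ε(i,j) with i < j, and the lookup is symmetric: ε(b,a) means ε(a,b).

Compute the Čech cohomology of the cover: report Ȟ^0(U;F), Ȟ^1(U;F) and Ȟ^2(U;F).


nerve simplices:
  U12={p6} U13={p6,p7} U14={p6,p7} U15={p4,p7} U23={p2,p3,p6} U24={p2,p6} U25={p1} U34={p2,p6,p7} U35={p7} U45={p7}
  U123={p6} U124={p6} U134={p6,p7} U135={p7} U145={p7} U234={p2,p6} U345={p7}
  U1234={p6} U1345={p7}
C dims 5,10,7,2; δ0: rk_F7 4; δ1: rk_F7 5; δ2: rk_F7 2
degree 0: 5−4−0 = 1 → Ȟ^0 ≅ Z/7
degree 1: 10−5−4 = 1 → Ȟ^1 ≅ Z/7
degree 2: 7−2−5 = 0 → Ȟ^2 ≅ 0

Ȟ^0 = Z/7,  Ȟ^1 = Z/7,  Ȟ^2 = 0


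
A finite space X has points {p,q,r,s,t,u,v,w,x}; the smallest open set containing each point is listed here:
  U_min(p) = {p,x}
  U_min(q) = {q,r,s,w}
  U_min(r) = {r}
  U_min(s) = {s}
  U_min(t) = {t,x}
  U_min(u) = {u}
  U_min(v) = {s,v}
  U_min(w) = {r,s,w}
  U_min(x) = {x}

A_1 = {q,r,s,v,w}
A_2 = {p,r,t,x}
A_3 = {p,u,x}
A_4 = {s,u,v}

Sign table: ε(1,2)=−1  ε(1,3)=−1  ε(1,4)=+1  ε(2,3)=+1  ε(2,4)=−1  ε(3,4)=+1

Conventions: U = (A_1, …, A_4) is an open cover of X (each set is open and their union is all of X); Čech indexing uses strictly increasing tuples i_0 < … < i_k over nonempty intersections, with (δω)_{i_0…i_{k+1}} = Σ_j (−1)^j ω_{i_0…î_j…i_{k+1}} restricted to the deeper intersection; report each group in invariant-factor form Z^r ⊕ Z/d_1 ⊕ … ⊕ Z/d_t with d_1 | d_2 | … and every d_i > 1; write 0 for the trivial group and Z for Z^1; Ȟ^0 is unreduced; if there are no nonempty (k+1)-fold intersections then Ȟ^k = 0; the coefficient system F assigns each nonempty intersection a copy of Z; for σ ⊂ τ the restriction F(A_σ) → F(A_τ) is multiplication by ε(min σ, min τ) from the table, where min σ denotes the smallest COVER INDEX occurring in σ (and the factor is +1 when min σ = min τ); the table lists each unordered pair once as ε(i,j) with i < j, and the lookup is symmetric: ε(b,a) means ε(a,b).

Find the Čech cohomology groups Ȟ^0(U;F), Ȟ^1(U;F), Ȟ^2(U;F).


Ȟ^0 ≅ 0, Ȟ^1 ≅ Z/2, Ȟ^2 ≅ 0

nerve simplices:
  A12={r} A14={s,v} A23={p,x} A34={u}
C dims 4,4; δ0: rk 4, SNF 1^3·2
degree 0: 4−4−0 = 0 → Ȟ^0 ≅ 0
degree 1: 4−0−4 = 0 plus torsion [2] → Ȟ^1 ≅ Z/2
degree 2: 0−0−0 = 0 → Ȟ^2 ≅ 0


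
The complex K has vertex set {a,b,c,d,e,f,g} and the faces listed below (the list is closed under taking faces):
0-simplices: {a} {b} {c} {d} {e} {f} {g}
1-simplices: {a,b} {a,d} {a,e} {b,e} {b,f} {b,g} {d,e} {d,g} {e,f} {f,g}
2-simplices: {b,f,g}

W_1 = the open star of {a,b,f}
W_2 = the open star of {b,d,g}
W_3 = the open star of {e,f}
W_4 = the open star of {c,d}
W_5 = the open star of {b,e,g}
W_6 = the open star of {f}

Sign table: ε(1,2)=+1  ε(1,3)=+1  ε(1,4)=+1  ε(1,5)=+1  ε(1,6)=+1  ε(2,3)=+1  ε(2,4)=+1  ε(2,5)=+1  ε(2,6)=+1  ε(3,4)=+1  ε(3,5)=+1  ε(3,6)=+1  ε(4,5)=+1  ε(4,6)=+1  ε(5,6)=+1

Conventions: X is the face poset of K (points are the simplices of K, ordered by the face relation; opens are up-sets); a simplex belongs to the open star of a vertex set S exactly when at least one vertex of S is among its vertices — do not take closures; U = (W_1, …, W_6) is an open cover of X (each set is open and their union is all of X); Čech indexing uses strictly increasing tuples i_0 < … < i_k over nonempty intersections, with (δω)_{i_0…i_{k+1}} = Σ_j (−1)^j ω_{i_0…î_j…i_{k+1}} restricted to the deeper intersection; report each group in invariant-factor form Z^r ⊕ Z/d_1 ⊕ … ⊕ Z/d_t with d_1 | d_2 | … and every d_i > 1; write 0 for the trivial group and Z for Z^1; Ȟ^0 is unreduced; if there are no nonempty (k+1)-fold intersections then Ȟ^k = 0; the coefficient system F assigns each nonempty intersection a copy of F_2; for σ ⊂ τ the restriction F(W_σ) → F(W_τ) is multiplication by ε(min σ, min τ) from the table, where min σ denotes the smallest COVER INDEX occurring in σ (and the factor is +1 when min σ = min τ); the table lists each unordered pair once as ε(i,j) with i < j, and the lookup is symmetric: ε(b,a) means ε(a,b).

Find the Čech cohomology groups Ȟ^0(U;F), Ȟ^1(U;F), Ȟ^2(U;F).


Ȟ^0(U;F) ≅ Z/2,  Ȟ^1(U;F) ≅ 0,  Ȟ^2(U;F) ≅ 0

nerve of the cover:
  W1={{a},{b},{f},{a,b},{a,d},{a,e},{b,e},{b,f},{b,g},{e,f},{f,g},{b,f,g}} W2={{b},{d},{g},{a,b},{a,d},{b,e},{b,f},{b,g},{d,e},{d,g},{f,g},{b,f,g}} W3={{e},{f},{a,e},{b,e},{b,f},{d,e},{e,f},{f,g},{b,f,g}} W4={{c},{d},{a,d},{d,e},{d,g}} W5={{b},{e},{g},{a,b},{a,e},{b,e},{b,f},{b,g},{d,e},{d,g},{e,f},{f,g},{b,f,g}} W6={{f},{b,f},{e,f},{f,g},{b,f,g}}
  W12={{b},{a,b},{a,d},{b,e},{b,f},{b,g},{f,g},{b,f,g}} W13={{f},{a,e},{b,e},{b,f},{e,f},{f,g},{b,f,g}} W14={{a,d}} W15={{b},{a,b},{a,e},{b,e},{b,f},{b,g},{e,f},{f,g},{b,f,g}} W16={{f},{b,f},{e,f},{f,g},{b,f,g}} W23={{b,e},{b,f},{d,e},{f,g},{b,f,g}} W24={{d},{a,d},{d,e},{d,g}} W25={{b},{g},{a,b},{b,e},{b,f},{b,g},{d,e},{d,g},{f,g},{b,f,g}} W26={{b,f},{f,g},{b,f,g}} W34={{d,e}} W35={{e},{a,e},{b,e},{b,f},{d,e},{e,f},{f,g},{b,f,g}} W36={{f},{b,f},{e,f},{f,g},{b,f,g}} W45={{d,e},{d,g}} W56={{b,f},{e,f},{f,g},{b,f,g}}
  W123={{b,e},{b,f},{f,g},{b,f,g}} W124={{a,d}} W125={{b},{a,b},{b,e},{b,f},{b,g},{f,g},{b,f,g}} W126={{b,f},{f,g},{b,f,g}} W135={{a,e},{b,e},{b,f},{e,f},{f,g},{b,f,g}} W136={{f},{b,f},{e,f},{f,g},{b,f,g}} W156={{b,f},{e,f},{f,g},{b,f,g}} W234={{d,e}} W235={{b,e},{b,f},{d,e},{f,g},{b,f,g}} W236={{b,f},{f,g},{b,f,g}} W245={{d,e},{d,g}} W256={{b,f},{f,g},{b,f,g}} W345={{d,e}} W356={{b,f},{e,f},{f,g},{b,f,g}}
  W1235={{b,e},{b,f},{f,g},{b,f,g}} W1236={{b,f},{f,g},{b,f,g}} W1256={{b,f},{f,g},{b,f,g}} W1356={{b,f},{e,f},{f,g},{b,f,g}} W2345={{d,e}} W2356={{b,f},{f,g},{b,f,g}}
  W12356={{b,f},{f,g},{b,f,g}}
C dims 6,14,14,6; δ0: rk_F2 5; δ1: rk_F2 9; δ2: rk_F2 5
Ȟ^0 = (6 − 5) − 0 = 1, so Ȟ^0 ≅ Z/2
Ȟ^1 = (14 − 9) − 5 = 0, so Ȟ^1 ≅ 0
Ȟ^2 = (14 − 5) − 9 = 0, so Ȟ^2 ≅ 0


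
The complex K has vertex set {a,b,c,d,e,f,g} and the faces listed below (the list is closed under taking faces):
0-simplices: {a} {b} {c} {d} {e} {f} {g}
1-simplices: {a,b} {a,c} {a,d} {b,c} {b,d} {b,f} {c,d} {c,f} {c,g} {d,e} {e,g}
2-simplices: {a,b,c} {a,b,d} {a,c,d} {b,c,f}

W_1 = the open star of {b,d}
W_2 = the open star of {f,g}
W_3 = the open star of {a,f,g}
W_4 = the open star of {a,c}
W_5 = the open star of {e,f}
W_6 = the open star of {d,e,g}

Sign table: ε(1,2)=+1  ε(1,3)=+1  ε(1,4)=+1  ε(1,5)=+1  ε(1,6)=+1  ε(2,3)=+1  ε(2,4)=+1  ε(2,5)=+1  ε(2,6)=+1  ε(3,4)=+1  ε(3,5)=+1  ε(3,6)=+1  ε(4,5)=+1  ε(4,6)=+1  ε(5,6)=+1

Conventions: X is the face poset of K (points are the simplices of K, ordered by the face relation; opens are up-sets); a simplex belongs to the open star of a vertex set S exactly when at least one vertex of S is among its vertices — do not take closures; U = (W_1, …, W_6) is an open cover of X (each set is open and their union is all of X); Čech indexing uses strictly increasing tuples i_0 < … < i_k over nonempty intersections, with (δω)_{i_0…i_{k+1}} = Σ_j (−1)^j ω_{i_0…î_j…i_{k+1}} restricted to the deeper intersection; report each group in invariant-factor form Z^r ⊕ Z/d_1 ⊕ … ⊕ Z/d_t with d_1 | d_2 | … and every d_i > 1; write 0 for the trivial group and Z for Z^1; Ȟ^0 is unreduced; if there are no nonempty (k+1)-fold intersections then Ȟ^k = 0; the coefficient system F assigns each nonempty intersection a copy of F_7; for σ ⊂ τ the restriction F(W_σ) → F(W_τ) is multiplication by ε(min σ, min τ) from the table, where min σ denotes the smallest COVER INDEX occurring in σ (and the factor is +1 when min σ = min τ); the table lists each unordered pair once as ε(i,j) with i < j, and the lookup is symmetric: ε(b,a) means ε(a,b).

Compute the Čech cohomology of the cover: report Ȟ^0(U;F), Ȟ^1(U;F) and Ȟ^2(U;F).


nonempty overlaps:
  W1={{b},{d},{a,b},{a,d},{b,c},{b,d},{b,f},{c,d},{d,e},{a,b,c},{a,b,d},{a,c,d},{b,c,f}} W2={{f},{g},{b,f},{c,f},{c,g},{e,g},{b,c,f}} W3={{a},{f},{g},{a,b},{a,c},{a,d},{b,f},{c,f},{c,g},{e,g},{a,b,c},{a,b,d},{a,c,d},{b,c,f}} W4={{a},{c},{a,b},{a,c},{a,d},{b,c},{c,d},{c,f},{c,g},{a,b,c},{a,b,d},{a,c,d},{b,c,f}} W5={{e},{f},{b,f},{c,f},{d,e},{e,g},{b,c,f}} W6={{d},{e},{g},{a,d},{b,d},{c,d},{c,g},{d,e},{e,g},{a,b,d},{a,c,d}}
  W12={{b,f},{b,c,f}} W13={{a,b},{a,d},{b,f},{a,b,c},{a,b,d},{a,c,d},{b,c,f}} W14={{a,b},{a,d},{b,c},{c,d},{a,b,c},{a,b,d},{a,c,d},{b,c,f}} W15={{b,f},{d,e},{b,c,f}} W16={{d},{a,d},{b,d},{c,d},{d,e},{a,b,d},{a,c,d}} W23={{f},{g},{b,f},{c,f},{c,g},{e,g},{b,c,f}} W24={{c,f},{c,g},{b,c,f}} W25={{f},{b,f},{c,f},{e,g},{b,c,f}} W26={{g},{c,g},{e,g}} W34={{a},{a,b},{a,c},{a,d},{c,f},{c,g},{a,b,c},{a,b,d},{a,c,d},{b,c,f}} W35={{f},{b,f},{c,f},{e,g},{b,c,f}} W36={{g},{a,d},{c,g},{e,g},{a,b,d},{a,c,d}} W45={{c,f},{b,c,f}} W46={{a,d},{c,d},{c,g},{a,b,d},{a,c,d}} W56={{e},{d,e},{e,g}}
  W123={{b,f},{b,c,f}} W124={{b,c,f}} W125={{b,f},{b,c,f}} W134={{a,b},{a,d},{a,b,c},{a,b,d},{a,c,d},{b,c,f}} W135={{b,f},{b,c,f}} W136={{a,d},{a,b,d},{a,c,d}} W145={{b,c,f}} W146={{a,d},{c,d},{a,b,d},{a,c,d}} W156={{d,e}} W234={{c,f},{c,g},{b,c,f}} W235={{f},{b,f},{c,f},{e,g},{b,c,f}} W236={{g},{c,g},{e,g}} W245={{c,f},{b,c,f}} W246={{c,g}} W256={{e,g}} W345={{c,f},{b,c,f}} W346={{a,d},{c,g},{a,b,d},{a,c,d}} W356={{e,g}}
  W1234={{b,c,f}} W1235={{b,f},{b,c,f}} W1245={{b,c,f}} W1345={{b,c,f}} W1346={{a,d},{a,b,d},{a,c,d}} W2345={{c,f},{b,c,f}} W2346={{c,g}} W2356={{e,g}}
  W12345={{b,c,f}}
C dims 6,15,18,8; δ0: rk_F7 5; δ1: rk_F7 10; δ2: rk_F7 7
degree 0: 6−5−0 = 1 → Ȟ^0 ≅ Z/7
degree 1: 15−10−5 = 0 → Ȟ^1 ≅ 0
degree 2: 18−7−10 = 1 → Ȟ^2 ≅ Z/7

Ȟ^0 ≅ Z/7, Ȟ^1 ≅ 0, Ȟ^2 ≅ Z/7


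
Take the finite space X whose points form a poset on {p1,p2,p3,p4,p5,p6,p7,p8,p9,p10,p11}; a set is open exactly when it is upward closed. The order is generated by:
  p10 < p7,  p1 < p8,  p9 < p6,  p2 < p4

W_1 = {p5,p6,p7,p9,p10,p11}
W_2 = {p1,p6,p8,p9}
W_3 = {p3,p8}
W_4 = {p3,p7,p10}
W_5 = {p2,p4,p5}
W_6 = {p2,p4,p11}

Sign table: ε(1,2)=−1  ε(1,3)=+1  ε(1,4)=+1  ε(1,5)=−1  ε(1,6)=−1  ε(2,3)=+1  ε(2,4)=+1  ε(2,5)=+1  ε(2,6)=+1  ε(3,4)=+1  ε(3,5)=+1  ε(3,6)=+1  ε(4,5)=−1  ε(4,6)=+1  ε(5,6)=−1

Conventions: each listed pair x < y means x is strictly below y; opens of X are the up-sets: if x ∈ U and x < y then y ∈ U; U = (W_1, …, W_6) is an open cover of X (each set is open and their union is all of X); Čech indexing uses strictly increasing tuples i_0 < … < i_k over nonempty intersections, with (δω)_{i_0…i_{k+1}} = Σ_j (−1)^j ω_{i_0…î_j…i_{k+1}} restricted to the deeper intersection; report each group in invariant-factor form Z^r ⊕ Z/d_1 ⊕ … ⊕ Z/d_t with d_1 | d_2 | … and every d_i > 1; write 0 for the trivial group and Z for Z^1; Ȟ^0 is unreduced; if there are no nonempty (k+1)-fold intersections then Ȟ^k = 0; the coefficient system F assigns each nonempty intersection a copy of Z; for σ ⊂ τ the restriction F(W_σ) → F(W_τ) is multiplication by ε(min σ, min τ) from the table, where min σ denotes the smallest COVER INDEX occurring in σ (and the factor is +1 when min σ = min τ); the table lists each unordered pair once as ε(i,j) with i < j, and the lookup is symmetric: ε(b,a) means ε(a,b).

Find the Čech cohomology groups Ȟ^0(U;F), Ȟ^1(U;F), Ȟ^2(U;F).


Ȟ^0 = 0, Ȟ^1 = Z ⊕ Z/2 and Ȟ^2 = 0

intersection data:
  W12={p6,p9} W14={p7,p10} W15={p5} W16={p11} W23={p8} W34={p3} W56={p2,p4}
C dims 6,7; δ0: rk 6, SNF 1^5·2
Ȟ^0 = (6 − 6) − 0 = 0, so Ȟ^0 ≅ 0
Ȟ^1 = (7 − 0) − 6 = 1 plus torsion [2], so Ȟ^1 ≅ Z ⊕ Z/2
Ȟ^2 = (0 − 0) − 0 = 0, so Ȟ^2 ≅ 0


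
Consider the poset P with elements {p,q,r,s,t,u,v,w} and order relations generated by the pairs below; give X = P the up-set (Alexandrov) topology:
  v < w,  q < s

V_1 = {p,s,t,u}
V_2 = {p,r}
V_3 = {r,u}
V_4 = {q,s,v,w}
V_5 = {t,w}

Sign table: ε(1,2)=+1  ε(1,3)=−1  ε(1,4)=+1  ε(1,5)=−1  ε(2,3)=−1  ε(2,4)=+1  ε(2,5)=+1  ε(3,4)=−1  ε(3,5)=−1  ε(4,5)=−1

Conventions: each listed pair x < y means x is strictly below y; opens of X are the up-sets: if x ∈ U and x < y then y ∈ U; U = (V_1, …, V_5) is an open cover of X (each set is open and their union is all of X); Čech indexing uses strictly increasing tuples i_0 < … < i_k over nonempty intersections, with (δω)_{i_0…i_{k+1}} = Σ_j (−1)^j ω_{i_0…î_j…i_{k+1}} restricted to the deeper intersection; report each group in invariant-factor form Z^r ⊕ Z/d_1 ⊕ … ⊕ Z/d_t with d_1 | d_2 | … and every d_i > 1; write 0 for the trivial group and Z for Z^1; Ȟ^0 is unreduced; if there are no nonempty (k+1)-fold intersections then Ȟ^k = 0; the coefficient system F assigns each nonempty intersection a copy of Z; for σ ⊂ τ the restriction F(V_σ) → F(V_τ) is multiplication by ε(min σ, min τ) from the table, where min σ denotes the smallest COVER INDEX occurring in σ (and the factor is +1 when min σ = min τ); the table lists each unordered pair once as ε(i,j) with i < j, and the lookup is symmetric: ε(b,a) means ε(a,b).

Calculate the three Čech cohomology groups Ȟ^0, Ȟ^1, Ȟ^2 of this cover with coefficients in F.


Ȟ^0 ≅ Z,  Ȟ^1 ≅ Z^2,  Ȟ^2 ≅ 0

nerve simplices:
  V12={p} V13={u} V14={s} V15={t} V23={r} V45={w}
C dims 5,6; δ0: rk 4, SNF 1^4
degree 0: 5−4−0 = 1 → Ȟ^0 ≅ Z
degree 1: 6−0−4 = 2 → Ȟ^1 ≅ Z^2
degree 2: 0−0−0 = 0 → Ȟ^2 ≅ 0


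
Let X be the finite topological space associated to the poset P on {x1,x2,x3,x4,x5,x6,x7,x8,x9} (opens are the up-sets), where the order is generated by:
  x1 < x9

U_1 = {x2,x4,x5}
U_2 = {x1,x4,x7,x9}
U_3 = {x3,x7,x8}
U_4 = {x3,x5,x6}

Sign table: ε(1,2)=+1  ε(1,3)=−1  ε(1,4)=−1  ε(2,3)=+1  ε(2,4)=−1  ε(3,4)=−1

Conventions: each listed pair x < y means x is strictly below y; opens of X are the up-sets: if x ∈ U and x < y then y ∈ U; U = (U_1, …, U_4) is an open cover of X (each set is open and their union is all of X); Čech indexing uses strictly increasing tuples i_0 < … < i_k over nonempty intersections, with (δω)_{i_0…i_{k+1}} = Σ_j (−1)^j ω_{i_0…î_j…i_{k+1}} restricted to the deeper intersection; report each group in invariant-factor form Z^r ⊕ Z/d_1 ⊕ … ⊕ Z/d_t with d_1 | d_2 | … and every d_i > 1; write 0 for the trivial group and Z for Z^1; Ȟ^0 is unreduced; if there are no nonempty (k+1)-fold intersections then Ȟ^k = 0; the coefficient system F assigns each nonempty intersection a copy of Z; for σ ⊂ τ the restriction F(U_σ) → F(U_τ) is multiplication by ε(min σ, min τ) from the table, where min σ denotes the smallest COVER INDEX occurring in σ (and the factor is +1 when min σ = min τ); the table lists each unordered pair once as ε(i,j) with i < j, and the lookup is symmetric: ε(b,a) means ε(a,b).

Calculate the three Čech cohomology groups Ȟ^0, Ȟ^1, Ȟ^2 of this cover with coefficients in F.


nonempty intersections:
  U12={x4} U14={x5} U23={x7} U34={x3}
C dims 4,4; δ0: rk 3, SNF 1^3
Ȟ^0: (4−3)−0=1 ⇒ Z
Ȟ^1: (4−0)−3=1 ⇒ Z
Ȟ^2: (0−0)−0=0 ⇒ 0

Ȟ^0 ≅ Z; Ȟ^1 ≅ Z; Ȟ^2 ≅ 0


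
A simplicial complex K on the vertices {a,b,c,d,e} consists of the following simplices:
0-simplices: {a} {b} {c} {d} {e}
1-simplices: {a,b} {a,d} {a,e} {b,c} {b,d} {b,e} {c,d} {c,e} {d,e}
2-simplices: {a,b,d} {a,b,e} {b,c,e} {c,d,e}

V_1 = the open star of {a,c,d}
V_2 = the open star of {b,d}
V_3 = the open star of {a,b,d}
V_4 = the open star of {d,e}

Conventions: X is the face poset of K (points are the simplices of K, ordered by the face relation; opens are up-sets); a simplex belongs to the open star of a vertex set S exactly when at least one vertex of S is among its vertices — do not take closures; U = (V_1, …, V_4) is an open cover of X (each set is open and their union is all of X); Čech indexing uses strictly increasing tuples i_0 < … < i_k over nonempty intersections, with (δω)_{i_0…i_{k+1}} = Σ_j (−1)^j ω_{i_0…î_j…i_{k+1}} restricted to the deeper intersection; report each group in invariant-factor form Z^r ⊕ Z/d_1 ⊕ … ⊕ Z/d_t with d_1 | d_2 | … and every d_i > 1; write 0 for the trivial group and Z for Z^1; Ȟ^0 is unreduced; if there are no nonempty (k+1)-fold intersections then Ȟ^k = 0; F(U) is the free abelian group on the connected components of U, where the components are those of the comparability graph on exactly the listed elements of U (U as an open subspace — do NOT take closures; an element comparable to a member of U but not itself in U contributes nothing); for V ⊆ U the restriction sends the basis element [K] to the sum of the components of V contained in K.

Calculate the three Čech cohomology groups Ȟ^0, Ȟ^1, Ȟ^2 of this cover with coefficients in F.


Ȟ^0(U;F) ≅ Z,  Ȟ^1(U;F) ≅ Z,  Ȟ^2(U;F) ≅ 0

nerve simplices:
  V1={{a},{c},{d},{a,b},{a,d},{a,e},{b,c},{b,d},{c,d},{c,e},{d,e},{a,b,d},{a,b,e},{b,c,e},{c,d,e}} V2={{b},{d},{a,b},{a,d},{b,c},{b,d},{b,e},{c,d},{d,e},{a,b,d},{a,b,e},{b,c,e},{c,d,e}} V3={{a},{b},{d},{a,b},{a,d},{a,e},{b,c},{b,d},{b,e},{c,d},{d,e},{a,b,d},{a,b,e},{b,c,e},{c,d,e}} V4={{d},{e},{a,d},{a,e},{b,d},{b,e},{c,d},{c,e},{d,e},{a,b,d},{a,b,e},{b,c,e},{c,d,e}}
  V12={{d},{a,b},{a,d},{b,c},{b,d},{c,d},{d,e},{a,b,d},{a,b,e},{b,c,e},{c,d,e}} V13={{a},{d},{a,b},{a,d},{a,e},{b,c},{b,d},{c,d},{d,e},{a,b,d},{a,b,e},{b,c,e},{c,d,e}} V14={{d},{a,d},{a,e},{b,d},{c,d},{c,e},{d,e},{a,b,d},{a,b,e},{b,c,e},{c,d,e}} V23={{b},{d},{a,b},{a,d},{b,c},{b,d},{b,e},{c,d},{d,e},{a,b,d},{a,b,e},{b,c,e},{c,d,e}} V24={{d},{a,d},{b,d},{b,e},{c,d},{d,e},{a,b,d},{a,b,e},{b,c,e},{c,d,e}} V34={{d},{a,d},{a,e},{b,d},{b,e},{c,d},{d,e},{a,b,d},{a,b,e},{b,c,e},{c,d,e}}
  V123={{d},{a,b},{a,d},{b,c},{b,d},{c,d},{d,e},{a,b,d},{a,b,e},{b,c,e},{c,d,e}} V124={{d},{a,d},{b,d},{c,d},{d,e},{a,b,d},{a,b,e},{b,c,e},{c,d,e}} V134={{d},{a,d},{a,e},{b,d},{c,d},{d,e},{a,b,d},{a,b,e},{b,c,e},{c,d,e}} V234={{d},{a,d},{b,d},{b,e},{c,d},{d,e},{a,b,d},{a,b,e},{b,c,e},{c,d,e}}
  V1234={{d},{a,d},{b,d},{c,d},{d,e},{a,b,d},{a,b,e},{b,c,e},{c,d,e}}
components per intersection:
  V1: {{a},{c},{d},{a,b},{a,d},{a,e},{b,c},{b,d},{c,d},{c,e},{d,e},{a,b,d},{a,b,e},{b,c,e},{c,d,e}}
  V2: {{b},{d},{a,b},{a,d},{b,c},{b,d},{b,e},{c,d},{d,e},{a,b,d},{a,b,e},{b,c,e},{c,d,e}}
  V3: {{a},{b},{d},{a,b},{a,d},{a,e},{b,c},{b,d},{b,e},{c,d},{d,e},{a,b,d},{a,b,e},{b,c,e},{c,d,e}}
  V4: {{d},{e},{a,d},{a,e},{b,d},{b,e},{c,d},{c,e},{d,e},{a,b,d},{a,b,e},{b,c,e},{c,d,e}}
  V12: {{d},{a,b},{a,d},{b,d},{c,d},{d,e},{a,b,d},{a,b,e},{c,d,e}} {{b,c},{b,c,e}}
  V13: {{a},{d},{a,b},{a,d},{a,e},{b,d},{c,d},{d,e},{a,b,d},{a,b,e},{c,d,e}} {{b,c},{b,c,e}}
  V14: {{d},{a,d},{b,d},{c,d},{c,e},{d,e},{a,b,d},{b,c,e},{c,d,e}} {{a,e},{a,b,e}}
  V23: {{b},{d},{a,b},{a,d},{b,c},{b,d},{b,e},{c,d},{d,e},{a,b,d},{a,b,e},{b,c,e},{c,d,e}}
  V24: {{d},{a,d},{b,d},{c,d},{d,e},{a,b,d},{c,d,e}} {{b,e},{a,b,e},{b,c,e}}
  V34: {{d},{a,d},{b,d},{c,d},{d,e},{a,b,d},{c,d,e}} {{a,e},{b,e},{a,b,e},{b,c,e}}
  V123: {{d},{a,b},{a,d},{b,d},{c,d},{d,e},{a,b,d},{a,b,e},{c,d,e}} {{b,c},{b,c,e}}
  V124: {{d},{a,d},{b,d},{c,d},{d,e},{a,b,d},{c,d,e}} {{a,b,e}} {{b,c,e}}
  V134: {{d},{a,d},{b,d},{c,d},{d,e},{a,b,d},{c,d,e}} {{a,e},{a,b,e}} {{b,c,e}}
  V234: {{d},{a,d},{b,d},{c,d},{d,e},{a,b,d},{c,d,e}} {{b,e},{a,b,e},{b,c,e}}
  V1234: {{d},{a,d},{b,d},{c,d},{d,e},{a,b,d},{c,d,e}} {{a,b,e}} {{b,c,e}}
C dims 4,11,10,3; δ0: rk 3, SNF 1^3; δ1: rk 7, SNF 1^7; δ2: rk 3, SNF 1^3
degree 0: 4−3−0 = 1 → Ȟ^0 ≅ Z
degree 1: 11−7−3 = 1 → Ȟ^1 ≅ Z
degree 2: 10−3−7 = 0 → Ȟ^2 ≅ 0


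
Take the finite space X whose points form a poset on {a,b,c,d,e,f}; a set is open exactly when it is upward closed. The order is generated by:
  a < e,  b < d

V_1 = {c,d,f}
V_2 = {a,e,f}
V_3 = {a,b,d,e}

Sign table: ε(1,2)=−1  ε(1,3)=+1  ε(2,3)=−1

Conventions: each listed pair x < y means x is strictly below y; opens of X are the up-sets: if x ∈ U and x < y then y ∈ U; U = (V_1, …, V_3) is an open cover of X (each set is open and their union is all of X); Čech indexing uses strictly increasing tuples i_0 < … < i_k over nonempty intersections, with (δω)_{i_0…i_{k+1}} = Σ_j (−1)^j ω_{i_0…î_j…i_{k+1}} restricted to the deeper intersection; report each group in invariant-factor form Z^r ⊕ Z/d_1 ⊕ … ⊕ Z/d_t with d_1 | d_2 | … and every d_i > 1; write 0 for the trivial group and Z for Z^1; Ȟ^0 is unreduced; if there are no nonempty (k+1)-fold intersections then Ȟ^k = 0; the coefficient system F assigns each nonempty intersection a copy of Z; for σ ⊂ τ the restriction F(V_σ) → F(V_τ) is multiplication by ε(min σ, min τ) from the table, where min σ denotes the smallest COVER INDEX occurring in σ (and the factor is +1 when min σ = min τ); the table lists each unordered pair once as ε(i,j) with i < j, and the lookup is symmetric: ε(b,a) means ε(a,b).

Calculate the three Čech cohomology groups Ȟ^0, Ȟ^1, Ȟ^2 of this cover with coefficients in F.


Ȟ^0(U;F) ≅ Z,  Ȟ^1(U;F) ≅ Z,  Ȟ^2(U;F) ≅ 0

nonempty overlaps:
  V12={f} V13={d} V23={a,e}
C dims 3,3; δ0: rk 2, SNF 1^2
degree 0: 3−2−0 = 1 → Ȟ^0 ≅ Z
degree 1: 3−0−2 = 1 → Ȟ^1 ≅ Z
degree 2: 0−0−0 = 0 → Ȟ^2 ≅ 0


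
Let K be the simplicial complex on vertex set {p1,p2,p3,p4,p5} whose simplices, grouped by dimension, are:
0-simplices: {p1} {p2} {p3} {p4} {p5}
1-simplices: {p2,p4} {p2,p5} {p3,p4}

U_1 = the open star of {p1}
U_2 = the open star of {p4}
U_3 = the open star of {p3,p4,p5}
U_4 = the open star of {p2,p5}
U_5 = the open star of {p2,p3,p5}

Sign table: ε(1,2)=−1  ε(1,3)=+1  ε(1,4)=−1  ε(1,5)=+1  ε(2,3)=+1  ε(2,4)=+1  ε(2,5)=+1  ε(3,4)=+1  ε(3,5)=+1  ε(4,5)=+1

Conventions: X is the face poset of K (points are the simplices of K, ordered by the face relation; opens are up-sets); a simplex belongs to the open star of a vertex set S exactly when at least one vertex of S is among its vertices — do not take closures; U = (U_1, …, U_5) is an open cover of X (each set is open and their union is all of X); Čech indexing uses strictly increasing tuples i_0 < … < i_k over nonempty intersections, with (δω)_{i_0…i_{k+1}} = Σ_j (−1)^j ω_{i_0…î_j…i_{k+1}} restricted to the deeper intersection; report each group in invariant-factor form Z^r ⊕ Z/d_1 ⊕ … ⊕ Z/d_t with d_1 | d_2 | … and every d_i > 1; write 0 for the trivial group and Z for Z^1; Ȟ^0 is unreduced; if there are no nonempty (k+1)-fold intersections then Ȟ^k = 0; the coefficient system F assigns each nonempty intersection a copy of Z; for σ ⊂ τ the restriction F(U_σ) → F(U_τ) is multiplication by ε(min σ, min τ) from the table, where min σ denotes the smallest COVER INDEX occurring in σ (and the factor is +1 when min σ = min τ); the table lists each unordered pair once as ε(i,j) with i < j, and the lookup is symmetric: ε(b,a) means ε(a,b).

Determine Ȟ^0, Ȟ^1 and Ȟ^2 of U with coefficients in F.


nonempty intersections:
  U1={{p1}} U2={{p4},{p2,p4},{p3,p4}} U3={{p3},{p4},{p5},{p2,p4},{p2,p5},{p3,p4}} U4={{p2},{p5},{p2,p4},{p2,p5}} U5={{p2},{p3},{p5},{p2,p4},{p2,p5},{p3,p4}}
  U23={{p4},{p2,p4},{p3,p4}} U24={{p2,p4}} U25={{p2,p4},{p3,p4}} U34={{p5},{p2,p4},{p2,p5}} U35={{p3},{p5},{p2,p4},{p2,p5},{p3,p4}} U45={{p2},{p5},{p2,p4},{p2,p5}}
  U234={{p2,p4}} U235={{p2,p4},{p3,p4}} U245={{p2,p4}} U345={{p5},{p2,p4},{p2,p5}}
  U2345={{p2,p4}}
C dims 5,6,4,1; δ0: rk 3, SNF 1^3; δ1: rk 3, SNF 1^3; δ2: rk 1, SNF 1^1
Ȟ^0: (5−3)−0=2 ⇒ Z^2
Ȟ^1: (6−3)−3=0 ⇒ 0
Ȟ^2: (4−1)−3=0 ⇒ 0

Ȟ^0 ≅ Z^2, Ȟ^1 ≅ 0 and Ȟ^2 ≅ 0
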